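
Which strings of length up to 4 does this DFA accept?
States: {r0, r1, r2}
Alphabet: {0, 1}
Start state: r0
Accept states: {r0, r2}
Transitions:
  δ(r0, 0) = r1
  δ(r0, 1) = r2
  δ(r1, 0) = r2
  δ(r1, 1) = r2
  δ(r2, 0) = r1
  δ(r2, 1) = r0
ε, 1, 00, 01, 11, 001, 011, 100, 101, 111, 0000, 0001, 0011, 0100, 0101, 0111, 1001, 1011, 1100, 1101, 1111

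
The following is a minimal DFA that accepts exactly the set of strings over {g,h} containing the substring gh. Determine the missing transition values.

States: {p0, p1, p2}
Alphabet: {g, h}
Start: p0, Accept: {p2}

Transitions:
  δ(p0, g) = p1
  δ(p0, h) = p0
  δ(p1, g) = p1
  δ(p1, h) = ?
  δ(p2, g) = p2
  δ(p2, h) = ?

From the language and accept set, identify what each state tracks — p0: no g seen yet; p1: seen a g, waiting for h; p2: substring gh seen.
Each missing δ(q, a) is the state matching the new tracked value after reading a.
δ(p1, h) = p2; δ(p2, h) = p2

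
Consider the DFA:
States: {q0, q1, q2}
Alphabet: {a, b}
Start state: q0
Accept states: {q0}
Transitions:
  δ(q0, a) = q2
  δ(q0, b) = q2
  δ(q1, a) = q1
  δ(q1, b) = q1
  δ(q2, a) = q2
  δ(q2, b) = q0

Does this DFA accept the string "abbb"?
Processing string "abbb":
  q0 --a--> q2
  q2 --b--> q0
  q0 --b--> q2
  q2 --b--> q0
Final state: q0
Accept states: {q0}
Yes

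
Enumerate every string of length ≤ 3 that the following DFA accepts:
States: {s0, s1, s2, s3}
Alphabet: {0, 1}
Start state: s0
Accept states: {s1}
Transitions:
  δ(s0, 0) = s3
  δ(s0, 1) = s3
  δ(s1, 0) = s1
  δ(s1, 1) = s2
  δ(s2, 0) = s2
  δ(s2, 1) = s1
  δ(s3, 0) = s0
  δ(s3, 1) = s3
None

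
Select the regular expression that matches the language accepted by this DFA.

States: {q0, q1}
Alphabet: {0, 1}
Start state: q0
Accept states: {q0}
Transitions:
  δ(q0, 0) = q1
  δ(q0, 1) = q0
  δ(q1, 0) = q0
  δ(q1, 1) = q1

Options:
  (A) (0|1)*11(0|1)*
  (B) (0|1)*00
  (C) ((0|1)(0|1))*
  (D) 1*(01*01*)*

Check each option against the DFA on short strings; one disagreement eliminates an option:
  (A) (0|1)*11(0|1)*: on ε the DFA stays in q0 and accepts (q0 ∈ Accept), but the regex does not match it → eliminate
  (B) (0|1)*00: on ε the DFA stays in q0 and accepts (q0 ∈ Accept), but the regex does not match it → eliminate
  (C) ((0|1)(0|1))*: on '1' the DFA goes q0 → q0 and accepts (q0 ∈ Accept), but the regex does not match it → eliminate
  (D) 1*(01*01*)*: agrees with the DFA on every string of length ≤ 6
Only (D) is consistent with the DFA.
(D) 1*(01*01*)*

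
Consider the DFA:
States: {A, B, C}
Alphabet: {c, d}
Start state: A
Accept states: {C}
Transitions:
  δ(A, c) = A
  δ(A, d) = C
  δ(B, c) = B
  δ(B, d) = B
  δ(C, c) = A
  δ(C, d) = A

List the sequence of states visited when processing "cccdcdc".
read 'c': A → A
  read 'c': A → A
  read 'c': A → A
  read 'd': A → C
  read 'c': C → A
  read 'd': A → C
  read 'c': C → A
A -> A -> A -> A -> C -> A -> C -> A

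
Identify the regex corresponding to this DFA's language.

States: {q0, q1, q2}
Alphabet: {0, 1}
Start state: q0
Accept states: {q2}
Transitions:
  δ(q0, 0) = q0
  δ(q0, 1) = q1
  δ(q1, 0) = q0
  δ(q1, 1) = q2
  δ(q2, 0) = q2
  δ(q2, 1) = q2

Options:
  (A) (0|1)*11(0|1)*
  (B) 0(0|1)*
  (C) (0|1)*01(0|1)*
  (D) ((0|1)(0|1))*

Check each option against the DFA on short strings; one disagreement eliminates an option:
  (A) (0|1)*11(0|1)*: agrees with the DFA on every string of length ≤ 6
  (B) 0(0|1)*: on '0' the DFA goes q0 → q0 and rejects (q0 ∉ Accept), but the regex matches it → eliminate
  (C) (0|1)*01(0|1)*: on '01' the DFA goes q0 → q0 → q1 and rejects (q1 ∉ Accept), but the regex matches it → eliminate
  (D) ((0|1)(0|1))*: on ε the DFA stays in q0 and rejects (q0 ∉ Accept), but the regex matches it → eliminate
Only (A) is consistent with the DFA.
(A) (0|1)*11(0|1)*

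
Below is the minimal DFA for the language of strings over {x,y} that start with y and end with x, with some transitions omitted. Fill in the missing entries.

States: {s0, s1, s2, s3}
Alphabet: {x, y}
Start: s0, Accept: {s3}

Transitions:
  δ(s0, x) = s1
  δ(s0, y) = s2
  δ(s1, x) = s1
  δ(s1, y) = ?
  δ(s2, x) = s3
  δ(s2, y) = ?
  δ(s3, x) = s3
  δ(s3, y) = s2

From the language and accept set, identify what each state tracks — s0: no input read; s1: started with x (dead); s2: started with y, last symbol y; s3: started with y, last symbol x.
Each missing δ(q, a) is the state matching the new tracked value after reading a.
δ(s1, y) = s1; δ(s2, y) = s2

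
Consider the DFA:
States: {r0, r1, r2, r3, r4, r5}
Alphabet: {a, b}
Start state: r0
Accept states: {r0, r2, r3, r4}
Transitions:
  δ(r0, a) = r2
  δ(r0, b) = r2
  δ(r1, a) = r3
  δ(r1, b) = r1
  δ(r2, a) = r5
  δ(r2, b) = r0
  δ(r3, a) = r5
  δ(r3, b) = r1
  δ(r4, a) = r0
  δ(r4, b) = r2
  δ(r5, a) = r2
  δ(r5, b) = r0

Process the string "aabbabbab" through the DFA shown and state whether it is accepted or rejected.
Processing string "aabbabbab":
  r0 --a--> r2
  r2 --a--> r5
  r5 --b--> r0
  r0 --b--> r2
  r2 --a--> r5
  r5 --b--> r0
  r0 --b--> r2
  r2 --a--> r5
  r5 --b--> r0
Final state: r0
Accept states: {r0, r2, r3, r4}
Yes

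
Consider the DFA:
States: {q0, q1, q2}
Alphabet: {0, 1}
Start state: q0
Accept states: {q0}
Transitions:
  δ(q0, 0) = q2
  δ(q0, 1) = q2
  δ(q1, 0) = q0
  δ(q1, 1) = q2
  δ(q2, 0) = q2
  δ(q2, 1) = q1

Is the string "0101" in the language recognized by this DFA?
Processing string "0101":
  q0 --0--> q2
  q2 --1--> q1
  q1 --0--> q0
  q0 --1--> q2
Final state: q2
Accept states: {q0}
No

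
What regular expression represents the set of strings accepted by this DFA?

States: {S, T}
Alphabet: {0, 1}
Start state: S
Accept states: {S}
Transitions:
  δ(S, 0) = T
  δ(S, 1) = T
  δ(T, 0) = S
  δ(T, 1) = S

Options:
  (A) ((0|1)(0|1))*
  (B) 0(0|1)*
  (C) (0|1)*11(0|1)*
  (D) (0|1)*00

Check each option against the DFA on short strings; one disagreement eliminates an option:
  (A) ((0|1)(0|1))*: agrees with the DFA on every string of length ≤ 6
  (B) 0(0|1)*: on ε the DFA stays in S and accepts (S ∈ Accept), but the regex does not match it → eliminate
  (C) (0|1)*11(0|1)*: on ε the DFA stays in S and accepts (S ∈ Accept), but the regex does not match it → eliminate
  (D) (0|1)*00: on ε the DFA stays in S and accepts (S ∈ Accept), but the regex does not match it → eliminate
Only (A) is consistent with the DFA.
(A) ((0|1)(0|1))*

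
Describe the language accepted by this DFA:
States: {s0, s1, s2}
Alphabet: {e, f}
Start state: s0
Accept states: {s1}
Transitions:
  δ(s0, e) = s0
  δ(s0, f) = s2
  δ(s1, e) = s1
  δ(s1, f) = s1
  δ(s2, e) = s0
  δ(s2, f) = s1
Testing a few strings:
  'eee' → reject
  'fee' → reject
  'f' → reject
  'eff' → accept
State roles: s0=no progress toward ff; s1=substring ff seen; s2=one trailing f
All strings over {e,f} containing the substring ff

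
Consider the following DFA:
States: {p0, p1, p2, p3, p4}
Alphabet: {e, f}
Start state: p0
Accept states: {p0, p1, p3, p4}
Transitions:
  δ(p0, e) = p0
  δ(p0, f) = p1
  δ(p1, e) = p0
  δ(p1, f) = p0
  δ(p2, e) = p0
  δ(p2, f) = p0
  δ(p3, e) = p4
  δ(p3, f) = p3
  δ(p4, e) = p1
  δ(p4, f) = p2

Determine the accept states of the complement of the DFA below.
Complement accept states = All states \ Original accept states
= {p0, p1, p2, p3, p4} \ {p0, p1, p3, p4}
{p2}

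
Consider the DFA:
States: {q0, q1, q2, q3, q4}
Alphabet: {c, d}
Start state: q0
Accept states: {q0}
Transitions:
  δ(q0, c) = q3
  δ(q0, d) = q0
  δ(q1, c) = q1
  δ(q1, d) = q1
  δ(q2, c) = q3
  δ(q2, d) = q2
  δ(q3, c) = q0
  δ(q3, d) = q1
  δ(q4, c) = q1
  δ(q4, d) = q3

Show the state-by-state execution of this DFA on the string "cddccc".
read 'c': q0 → q3
  read 'd': q3 → q1
  read 'd': q1 → q1
  read 'c': q1 → q1
  read 'c': q1 → q1
  read 'c': q1 → q1
q0 -> q3 -> q1 -> q1 -> q1 -> q1 -> q1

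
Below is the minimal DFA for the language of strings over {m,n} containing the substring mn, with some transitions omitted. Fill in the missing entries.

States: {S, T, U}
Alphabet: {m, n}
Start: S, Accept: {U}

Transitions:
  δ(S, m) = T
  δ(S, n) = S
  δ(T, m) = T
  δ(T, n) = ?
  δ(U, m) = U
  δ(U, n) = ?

From the language and accept set, identify what each state tracks — S: no m seen yet; T: seen a m, waiting for n; U: substring mn seen.
Each missing δ(q, a) is the state matching the new tracked value after reading a.
δ(T, n) = U; δ(U, n) = U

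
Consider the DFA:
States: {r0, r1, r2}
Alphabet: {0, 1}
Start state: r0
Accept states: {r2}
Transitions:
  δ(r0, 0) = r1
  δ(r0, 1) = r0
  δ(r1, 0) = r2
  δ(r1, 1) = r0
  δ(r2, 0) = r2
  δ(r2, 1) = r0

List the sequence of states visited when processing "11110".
read '1': r0 → r0
  read '1': r0 → r0
  read '1': r0 → r0
  read '1': r0 → r0
  read '0': r0 → r1
r0 -> r0 -> r0 -> r0 -> r0 -> r1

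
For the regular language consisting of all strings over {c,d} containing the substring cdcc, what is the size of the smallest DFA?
By Myhill–Nerode, count the distinguishable equivalence classes: 5 classes — one per longest suffix of the input that is a prefix of 'cdcc' (lengths 0 through 3), plus an absorbing 'already seen cdcc' class.
5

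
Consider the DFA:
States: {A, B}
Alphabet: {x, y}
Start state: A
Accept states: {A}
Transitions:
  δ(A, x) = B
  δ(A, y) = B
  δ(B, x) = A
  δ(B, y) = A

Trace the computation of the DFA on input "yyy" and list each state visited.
read 'y': A → B
  read 'y': B → A
  read 'y': A → B
A -> B -> A -> B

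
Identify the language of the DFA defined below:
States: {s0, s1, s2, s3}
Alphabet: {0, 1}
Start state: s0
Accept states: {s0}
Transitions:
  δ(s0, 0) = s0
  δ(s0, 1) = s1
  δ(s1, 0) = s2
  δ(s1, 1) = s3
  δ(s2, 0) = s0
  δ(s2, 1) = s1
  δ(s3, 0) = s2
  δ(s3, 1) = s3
Testing a few strings:
  '1010' → reject
  '10' → reject
  '0100' → accept
  '1110' → reject
State roles: s0=value ≡ 0 (mod 4); s1=value ≡ 1 (mod 4); s2=value ≡ 2 (mod 4); s3=value ≡ 3 (mod 4)
All binary strings representing a multiple of 4 (read in base 2; leading zeros allowed and ε counts as 0)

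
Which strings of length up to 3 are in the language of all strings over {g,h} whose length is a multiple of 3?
ε, ggg, ggh, ghg, ghh, hgg, hgh, hhg, hhh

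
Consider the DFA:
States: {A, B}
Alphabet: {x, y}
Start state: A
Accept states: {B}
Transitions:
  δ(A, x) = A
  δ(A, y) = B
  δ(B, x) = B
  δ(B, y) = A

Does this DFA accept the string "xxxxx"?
Processing string "xxxxx":
  A --x--> A
  A --x--> A
  A --x--> A
  A --x--> A
  A --x--> A
Final state: A
Accept states: {B}
No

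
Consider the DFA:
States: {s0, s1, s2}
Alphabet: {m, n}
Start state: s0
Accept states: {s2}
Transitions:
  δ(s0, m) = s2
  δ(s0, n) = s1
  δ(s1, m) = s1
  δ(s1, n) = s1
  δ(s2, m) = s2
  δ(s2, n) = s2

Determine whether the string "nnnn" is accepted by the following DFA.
Processing string "nnnn":
  s0 --n--> s1
  s1 --n--> s1
  s1 --n--> s1
  s1 --n--> s1
Final state: s1
Accept states: {s2}
No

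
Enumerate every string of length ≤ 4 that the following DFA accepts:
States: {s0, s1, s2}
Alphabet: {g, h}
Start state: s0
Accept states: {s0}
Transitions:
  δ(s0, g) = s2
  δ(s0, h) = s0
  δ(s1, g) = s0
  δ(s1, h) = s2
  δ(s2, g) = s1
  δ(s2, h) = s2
ε, h, hh, ggg, hhh, gggh, ghgg, hggg, hhhh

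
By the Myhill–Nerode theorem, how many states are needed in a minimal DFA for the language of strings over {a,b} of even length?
By Myhill–Nerode, count the distinguishable equivalence classes: two classes — parity of the length.
2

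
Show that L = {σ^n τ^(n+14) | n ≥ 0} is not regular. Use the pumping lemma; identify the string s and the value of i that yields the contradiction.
Assume L is regular with pumping length p. Idea: pumping the σ-block breaks the fixed offset of 14.
Choose s = σ^p τ^(p+14) ∈ L. By the pumping lemma, s = xyz with |xy| ≤ p, |y| > 0, so y = σ^k with k ≥ 1. Then xy²z = σ^(p+k) τ^(p+14). For this to be in L we would need p+14 = (p+k)+14, i.e. k = 0, contradicting k ≥ 1. So xy²z ∉ L.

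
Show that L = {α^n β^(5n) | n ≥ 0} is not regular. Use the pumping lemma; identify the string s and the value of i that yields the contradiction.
Assume L is regular with pumping length p. Idea: pumping the α-block breaks the 1:5 ratio.
Choose s = α^p β^(5p) (length 6p ≥ p). By the pumping lemma, s = xyz with |xy| ≤ p, |y| > 0, so y = α^k with k ≥ 1. Then xy²z = α^(p+k) β^(5p). For this to be in L we would need 5p = 5(p+k), i.e. 5k = 0, contradicting k ≥ 1. So xy²z ∉ L.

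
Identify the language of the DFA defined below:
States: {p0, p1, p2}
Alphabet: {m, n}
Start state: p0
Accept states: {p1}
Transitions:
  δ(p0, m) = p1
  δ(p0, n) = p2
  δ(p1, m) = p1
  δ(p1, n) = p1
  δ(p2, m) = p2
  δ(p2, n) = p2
Testing a few strings:
  'n' → reject
  'mm' → accept
  'nnm' → reject
  'm' → accept
State roles: p0=no input read; p1=started with m; p2=started with n (dead)
All strings over {m,n} starting with m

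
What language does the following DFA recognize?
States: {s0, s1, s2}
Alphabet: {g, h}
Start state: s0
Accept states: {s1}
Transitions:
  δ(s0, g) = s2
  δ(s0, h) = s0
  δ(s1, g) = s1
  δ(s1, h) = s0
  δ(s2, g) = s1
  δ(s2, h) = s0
Testing a few strings:
  'gh' → reject
  'g' → reject
  'ggh' → reject
  'gg' → accept
State roles: s0=last symbol not g; s1=two trailing g's; s2=one trailing g
All strings over {g,h} ending with gg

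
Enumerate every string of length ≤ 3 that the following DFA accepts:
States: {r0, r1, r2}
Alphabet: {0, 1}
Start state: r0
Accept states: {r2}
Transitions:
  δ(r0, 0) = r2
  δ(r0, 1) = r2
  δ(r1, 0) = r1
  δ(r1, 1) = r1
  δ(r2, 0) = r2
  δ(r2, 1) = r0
0, 1, 00, 10, 000, 010, 011, 100, 110, 111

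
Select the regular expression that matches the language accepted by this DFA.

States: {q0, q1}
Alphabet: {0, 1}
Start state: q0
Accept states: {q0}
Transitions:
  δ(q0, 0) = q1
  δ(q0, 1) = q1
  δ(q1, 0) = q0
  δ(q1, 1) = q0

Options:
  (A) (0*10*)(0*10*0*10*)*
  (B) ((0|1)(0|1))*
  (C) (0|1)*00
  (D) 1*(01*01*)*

Check each option against the DFA on short strings; one disagreement eliminates an option:
  (A) (0*10*)(0*10*0*10*)*: on ε the DFA stays in q0 and accepts (q0 ∈ Accept), but the regex does not match it → eliminate
  (B) ((0|1)(0|1))*: agrees with the DFA on every string of length ≤ 6
  (C) (0|1)*00: on ε the DFA stays in q0 and accepts (q0 ∈ Accept), but the regex does not match it → eliminate
  (D) 1*(01*01*)*: on '1' the DFA goes q0 → q1 and rejects (q1 ∉ Accept), but the regex matches it → eliminate
Only (B) is consistent with the DFA.
(B) ((0|1)(0|1))*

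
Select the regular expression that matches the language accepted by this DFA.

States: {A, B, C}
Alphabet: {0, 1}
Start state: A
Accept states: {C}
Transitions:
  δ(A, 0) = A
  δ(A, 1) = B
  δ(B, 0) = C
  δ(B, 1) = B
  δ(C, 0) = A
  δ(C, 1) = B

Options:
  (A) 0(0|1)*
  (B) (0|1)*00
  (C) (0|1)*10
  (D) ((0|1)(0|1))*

Check each option against the DFA on short strings; one disagreement eliminates an option:
  (A) 0(0|1)*: on '0' the DFA goes A → A and rejects (A ∉ Accept), but the regex matches it → eliminate
  (B) (0|1)*00: on '00' the DFA goes A → A → A and rejects (A ∉ Accept), but the regex matches it → eliminate
  (C) (0|1)*10: agrees with the DFA on every string of length ≤ 6
  (D) ((0|1)(0|1))*: on ε the DFA stays in A and rejects (A ∉ Accept), but the regex matches it → eliminate
Only (C) is consistent with the DFA.
(C) (0|1)*10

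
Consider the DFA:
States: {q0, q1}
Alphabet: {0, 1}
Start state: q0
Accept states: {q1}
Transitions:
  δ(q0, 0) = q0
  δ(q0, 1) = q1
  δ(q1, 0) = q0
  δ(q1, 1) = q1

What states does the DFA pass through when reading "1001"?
read '1': q0 → q1
  read '0': q1 → q0
  read '0': q0 → q0
  read '1': q0 → q1
q0 -> q1 -> q0 -> q0 -> q1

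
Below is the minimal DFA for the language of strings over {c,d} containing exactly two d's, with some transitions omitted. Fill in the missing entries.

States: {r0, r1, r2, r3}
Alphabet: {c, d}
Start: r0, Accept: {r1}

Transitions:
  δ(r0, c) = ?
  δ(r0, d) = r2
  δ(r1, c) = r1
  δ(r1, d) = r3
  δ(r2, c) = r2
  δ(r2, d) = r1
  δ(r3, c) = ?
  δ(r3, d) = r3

From the language and accept set, identify what each state tracks — r0: zero d's; r1: two d's; r2: one d; r3: ≥ three d's (dead).
Each missing δ(q, a) is the state matching the new tracked value after reading a.
δ(r0, c) = r0; δ(r3, c) = r3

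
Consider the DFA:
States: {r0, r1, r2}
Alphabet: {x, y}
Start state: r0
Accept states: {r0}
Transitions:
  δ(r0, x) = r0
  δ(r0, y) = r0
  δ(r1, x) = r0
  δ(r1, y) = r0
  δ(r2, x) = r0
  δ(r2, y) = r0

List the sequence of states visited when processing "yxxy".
read 'y': r0 → r0
  read 'x': r0 → r0
  read 'x': r0 → r0
  read 'y': r0 → r0
r0 -> r0 -> r0 -> r0 -> r0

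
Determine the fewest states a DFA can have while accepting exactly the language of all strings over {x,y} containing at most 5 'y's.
By Myhill–Nerode, count the distinguishable equivalence classes: 7 classes — having seen 0, 1, …, 5, or >5 copies of 'y'; counts 0 through 5 are accepting and >5 is dead.
7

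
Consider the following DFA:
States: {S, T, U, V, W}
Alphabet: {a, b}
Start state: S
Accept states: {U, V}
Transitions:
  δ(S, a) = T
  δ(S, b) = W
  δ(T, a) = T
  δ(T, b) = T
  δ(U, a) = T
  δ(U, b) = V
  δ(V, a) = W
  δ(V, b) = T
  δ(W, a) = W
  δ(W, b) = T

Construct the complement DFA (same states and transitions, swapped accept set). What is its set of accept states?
Complement accept states = All states \ Original accept states
= {S, T, U, V, W} \ {U, V}
{S, T, W}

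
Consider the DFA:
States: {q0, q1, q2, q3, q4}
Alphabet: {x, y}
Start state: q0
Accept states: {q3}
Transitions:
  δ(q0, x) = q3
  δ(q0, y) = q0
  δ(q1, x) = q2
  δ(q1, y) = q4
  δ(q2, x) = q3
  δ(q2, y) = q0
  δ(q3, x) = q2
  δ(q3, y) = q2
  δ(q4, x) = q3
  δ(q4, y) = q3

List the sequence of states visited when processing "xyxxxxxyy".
read 'x': q0 → q3
  read 'y': q3 → q2
  read 'x': q2 → q3
  read 'x': q3 → q2
  read 'x': q2 → q3
  read 'x': q3 → q2
  read 'x': q2 → q3
  read 'y': q3 → q2
  read 'y': q2 → q0
q0 -> q3 -> q2 -> q3 -> q2 -> q3 -> q2 -> q3 -> q2 -> q0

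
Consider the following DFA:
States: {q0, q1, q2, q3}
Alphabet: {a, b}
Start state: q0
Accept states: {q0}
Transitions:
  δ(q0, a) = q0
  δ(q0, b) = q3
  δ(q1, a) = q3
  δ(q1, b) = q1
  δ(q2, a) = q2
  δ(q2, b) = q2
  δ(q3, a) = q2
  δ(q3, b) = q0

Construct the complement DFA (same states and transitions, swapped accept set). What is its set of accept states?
Complement accept states = All states \ Original accept states
= {q0, q1, q2, q3} \ {q0}
{q1, q2, q3}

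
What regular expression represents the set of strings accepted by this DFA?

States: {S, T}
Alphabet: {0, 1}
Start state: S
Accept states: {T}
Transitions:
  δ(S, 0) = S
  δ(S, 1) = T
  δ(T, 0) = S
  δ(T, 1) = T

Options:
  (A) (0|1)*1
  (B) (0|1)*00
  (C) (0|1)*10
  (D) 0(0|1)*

Check each option against the DFA on short strings; one disagreement eliminates an option:
  (A) (0|1)*1: agrees with the DFA on every string of length ≤ 6
  (B) (0|1)*00: on '1' the DFA goes S → T and accepts (T ∈ Accept), but the regex does not match it → eliminate
  (C) (0|1)*10: on '1' the DFA goes S → T and accepts (T ∈ Accept), but the regex does not match it → eliminate
  (D) 0(0|1)*: on '0' the DFA goes S → S and rejects (S ∉ Accept), but the regex matches it → eliminate
Only (A) is consistent with the DFA.
(A) (0|1)*1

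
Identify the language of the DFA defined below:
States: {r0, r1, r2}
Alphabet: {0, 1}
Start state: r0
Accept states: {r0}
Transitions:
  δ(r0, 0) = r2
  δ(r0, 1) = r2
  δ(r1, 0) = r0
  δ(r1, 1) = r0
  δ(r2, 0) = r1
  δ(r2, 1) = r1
Testing a few strings:
  '011' → accept
  '001' → accept
  '00' → reject
  '1' → reject
State roles: r0=length ≡ 0 (mod 3); r1=length ≡ 2 (mod 3); r2=length ≡ 1 (mod 3)
All binary strings whose length is a multiple of 3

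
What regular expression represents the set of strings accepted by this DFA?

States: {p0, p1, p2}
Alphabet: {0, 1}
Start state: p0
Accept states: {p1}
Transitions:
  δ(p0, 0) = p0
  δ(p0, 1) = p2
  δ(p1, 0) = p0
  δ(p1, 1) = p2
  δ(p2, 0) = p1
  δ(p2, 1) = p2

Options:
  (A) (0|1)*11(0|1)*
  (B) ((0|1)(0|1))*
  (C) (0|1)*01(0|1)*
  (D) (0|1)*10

Check each option against the DFA on short strings; one disagreement eliminates an option:
  (A) (0|1)*11(0|1)*: on '10' the DFA goes p0 → p2 → p1 and accepts (p1 ∈ Accept), but the regex does not match it → eliminate
  (B) ((0|1)(0|1))*: on ε the DFA stays in p0 and rejects (p0 ∉ Accept), but the regex matches it → eliminate
  (C) (0|1)*01(0|1)*: on '01' the DFA goes p0 → p0 → p2 and rejects (p2 ∉ Accept), but the regex matches it → eliminate
  (D) (0|1)*10: agrees with the DFA on every string of length ≤ 6
Only (D) is consistent with the DFA.
(D) (0|1)*10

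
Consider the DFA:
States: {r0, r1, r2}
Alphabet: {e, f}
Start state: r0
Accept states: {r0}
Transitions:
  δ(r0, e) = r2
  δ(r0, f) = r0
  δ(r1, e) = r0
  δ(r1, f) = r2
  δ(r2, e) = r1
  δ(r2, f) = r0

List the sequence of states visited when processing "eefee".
read 'e': r0 → r2
  read 'e': r2 → r1
  read 'f': r1 → r2
  read 'e': r2 → r1
  read 'e': r1 → r0
r0 -> r2 -> r1 -> r2 -> r1 -> r0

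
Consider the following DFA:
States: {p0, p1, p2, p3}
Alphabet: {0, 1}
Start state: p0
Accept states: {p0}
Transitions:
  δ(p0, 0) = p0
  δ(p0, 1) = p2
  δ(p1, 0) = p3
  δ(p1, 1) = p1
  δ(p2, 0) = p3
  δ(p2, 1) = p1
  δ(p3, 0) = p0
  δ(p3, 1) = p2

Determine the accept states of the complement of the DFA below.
Complement accept states = All states \ Original accept states
= {p0, p1, p2, p3} \ {p0}
{p1, p2, p3}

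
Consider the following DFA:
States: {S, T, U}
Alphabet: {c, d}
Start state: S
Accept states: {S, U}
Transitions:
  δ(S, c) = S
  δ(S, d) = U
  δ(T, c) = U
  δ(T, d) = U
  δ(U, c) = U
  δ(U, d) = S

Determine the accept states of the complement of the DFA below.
Complement accept states = All states \ Original accept states
= {S, T, U} \ {S, U}
{T}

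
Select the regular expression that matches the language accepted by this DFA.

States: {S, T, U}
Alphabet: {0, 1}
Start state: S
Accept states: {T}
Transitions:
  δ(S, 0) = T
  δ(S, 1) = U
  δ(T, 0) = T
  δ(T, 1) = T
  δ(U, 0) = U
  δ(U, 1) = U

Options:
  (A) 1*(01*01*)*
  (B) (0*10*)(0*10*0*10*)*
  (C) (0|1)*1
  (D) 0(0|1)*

Check each option against the DFA on short strings; one disagreement eliminates an option:
  (A) 1*(01*01*)*: on ε the DFA stays in S and rejects (S ∉ Accept), but the regex matches it → eliminate
  (B) (0*10*)(0*10*0*10*)*: on '0' the DFA goes S → T and accepts (T ∈ Accept), but the regex does not match it → eliminate
  (C) (0|1)*1: on '0' the DFA goes S → T and accepts (T ∈ Accept), but the regex does not match it → eliminate
  (D) 0(0|1)*: agrees with the DFA on every string of length ≤ 6
Only (D) is consistent with the DFA.
(D) 0(0|1)*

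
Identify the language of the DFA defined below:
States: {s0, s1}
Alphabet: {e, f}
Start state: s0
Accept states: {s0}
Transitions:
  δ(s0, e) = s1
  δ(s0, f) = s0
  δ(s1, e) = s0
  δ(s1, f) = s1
Testing a few strings:
  'e' → reject
  'f' → accept
  'fe' → reject
  'eee' → reject
State roles: s0=even number of e's so far; s1=odd number of e's so far
All strings over {e,f} with an even number of e's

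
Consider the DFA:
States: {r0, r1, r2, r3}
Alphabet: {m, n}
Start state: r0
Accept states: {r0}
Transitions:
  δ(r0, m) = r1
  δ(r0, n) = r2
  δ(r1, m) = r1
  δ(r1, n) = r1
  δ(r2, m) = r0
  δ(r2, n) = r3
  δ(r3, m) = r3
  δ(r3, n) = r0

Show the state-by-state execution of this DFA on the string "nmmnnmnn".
read 'n': r0 → r2
  read 'm': r2 → r0
  read 'm': r0 → r1
  read 'n': r1 → r1
  read 'n': r1 → r1
  read 'm': r1 → r1
  read 'n': r1 → r1
  read 'n': r1 → r1
r0 -> r2 -> r0 -> r1 -> r1 -> r1 -> r1 -> r1 -> r1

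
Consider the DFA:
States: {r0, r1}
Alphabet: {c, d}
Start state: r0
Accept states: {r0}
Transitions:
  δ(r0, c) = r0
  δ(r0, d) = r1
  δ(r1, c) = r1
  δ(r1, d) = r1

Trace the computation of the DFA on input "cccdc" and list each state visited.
read 'c': r0 → r0
  read 'c': r0 → r0
  read 'c': r0 → r0
  read 'd': r0 → r1
  read 'c': r1 → r1
r0 -> r0 -> r0 -> r0 -> r1 -> r1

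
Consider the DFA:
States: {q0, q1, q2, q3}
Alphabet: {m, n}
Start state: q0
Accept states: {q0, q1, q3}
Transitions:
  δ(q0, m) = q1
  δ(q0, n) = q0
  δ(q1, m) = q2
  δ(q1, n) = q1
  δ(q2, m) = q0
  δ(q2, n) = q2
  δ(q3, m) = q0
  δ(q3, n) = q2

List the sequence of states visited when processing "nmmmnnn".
read 'n': q0 → q0
  read 'm': q0 → q1
  read 'm': q1 → q2
  read 'm': q2 → q0
  read 'n': q0 → q0
  read 'n': q0 → q0
  read 'n': q0 → q0
q0 -> q0 -> q1 -> q2 -> q0 -> q0 -> q0 -> q0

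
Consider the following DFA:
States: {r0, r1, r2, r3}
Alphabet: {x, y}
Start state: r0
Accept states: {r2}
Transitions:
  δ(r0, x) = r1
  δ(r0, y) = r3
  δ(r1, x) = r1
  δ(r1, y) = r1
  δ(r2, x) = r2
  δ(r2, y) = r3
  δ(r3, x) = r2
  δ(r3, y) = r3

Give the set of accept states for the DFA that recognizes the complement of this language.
Complement accept states = All states \ Original accept states
= {r0, r1, r2, r3} \ {r2}
{r0, r1, r3}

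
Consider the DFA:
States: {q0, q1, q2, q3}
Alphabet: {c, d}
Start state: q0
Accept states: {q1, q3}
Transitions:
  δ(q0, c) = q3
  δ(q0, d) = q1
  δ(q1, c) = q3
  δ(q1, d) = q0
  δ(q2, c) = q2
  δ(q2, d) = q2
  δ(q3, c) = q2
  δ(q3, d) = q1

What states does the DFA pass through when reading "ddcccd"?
read 'd': q0 → q1
  read 'd': q1 → q0
  read 'c': q0 → q3
  read 'c': q3 → q2
  read 'c': q2 → q2
  read 'd': q2 → q2
q0 -> q1 -> q0 -> q3 -> q2 -> q2 -> q2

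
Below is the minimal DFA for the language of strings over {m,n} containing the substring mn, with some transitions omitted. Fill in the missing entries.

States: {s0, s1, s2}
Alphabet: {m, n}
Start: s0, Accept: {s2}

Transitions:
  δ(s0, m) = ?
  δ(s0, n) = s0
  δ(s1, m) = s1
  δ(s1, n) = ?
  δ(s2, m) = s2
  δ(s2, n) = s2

From the language and accept set, identify what each state tracks — s0: no m seen yet; s1: seen a m, waiting for n; s2: substring mn seen.
Each missing δ(q, a) is the state matching the new tracked value after reading a.
δ(s0, m) = s1; δ(s1, n) = s2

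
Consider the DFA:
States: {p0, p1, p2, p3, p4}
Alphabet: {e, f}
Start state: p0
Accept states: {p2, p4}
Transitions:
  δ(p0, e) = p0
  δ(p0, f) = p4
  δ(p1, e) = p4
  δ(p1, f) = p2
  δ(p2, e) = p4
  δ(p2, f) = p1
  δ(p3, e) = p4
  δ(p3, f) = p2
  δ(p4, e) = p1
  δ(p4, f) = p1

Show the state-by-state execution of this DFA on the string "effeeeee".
read 'e': p0 → p0
  read 'f': p0 → p4
  read 'f': p4 → p1
  read 'e': p1 → p4
  read 'e': p4 → p1
  read 'e': p1 → p4
  read 'e': p4 → p1
  read 'e': p1 → p4
p0 -> p0 -> p4 -> p1 -> p4 -> p1 -> p4 -> p1 -> p4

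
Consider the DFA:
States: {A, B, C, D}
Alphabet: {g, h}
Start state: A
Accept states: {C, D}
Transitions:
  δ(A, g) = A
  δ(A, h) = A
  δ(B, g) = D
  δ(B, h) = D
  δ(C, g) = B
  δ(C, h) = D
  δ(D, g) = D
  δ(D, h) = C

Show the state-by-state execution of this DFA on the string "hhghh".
read 'h': A → A
  read 'h': A → A
  read 'g': A → A
  read 'h': A → A
  read 'h': A → A
A -> A -> A -> A -> A -> A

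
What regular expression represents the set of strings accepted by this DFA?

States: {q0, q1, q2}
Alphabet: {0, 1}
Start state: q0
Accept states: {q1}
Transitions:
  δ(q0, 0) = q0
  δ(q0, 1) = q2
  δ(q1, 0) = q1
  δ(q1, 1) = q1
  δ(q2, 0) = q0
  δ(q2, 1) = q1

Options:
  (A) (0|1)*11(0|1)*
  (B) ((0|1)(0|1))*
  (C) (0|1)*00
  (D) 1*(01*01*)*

Check each option against the DFA on short strings; one disagreement eliminates an option:
  (A) (0|1)*11(0|1)*: agrees with the DFA on every string of length ≤ 6
  (B) ((0|1)(0|1))*: on ε the DFA stays in q0 and rejects (q0 ∉ Accept), but the regex matches it → eliminate
  (C) (0|1)*00: on '00' the DFA goes q0 → q0 → q0 and rejects (q0 ∉ Accept), but the regex matches it → eliminate
  (D) 1*(01*01*)*: on ε the DFA stays in q0 and rejects (q0 ∉ Accept), but the regex matches it → eliminate
Only (A) is consistent with the DFA.
(A) (0|1)*11(0|1)*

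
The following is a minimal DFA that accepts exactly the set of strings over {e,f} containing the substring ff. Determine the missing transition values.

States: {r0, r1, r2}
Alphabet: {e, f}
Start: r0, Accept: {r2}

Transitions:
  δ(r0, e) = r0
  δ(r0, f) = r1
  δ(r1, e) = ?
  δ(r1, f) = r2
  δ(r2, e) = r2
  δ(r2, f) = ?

From the language and accept set, identify what each state tracks — r0: no progress toward ff; r1: one trailing f; r2: substring ff seen.
Each missing δ(q, a) is the state matching the new tracked value after reading a.
δ(r1, e) = r0; δ(r2, f) = r2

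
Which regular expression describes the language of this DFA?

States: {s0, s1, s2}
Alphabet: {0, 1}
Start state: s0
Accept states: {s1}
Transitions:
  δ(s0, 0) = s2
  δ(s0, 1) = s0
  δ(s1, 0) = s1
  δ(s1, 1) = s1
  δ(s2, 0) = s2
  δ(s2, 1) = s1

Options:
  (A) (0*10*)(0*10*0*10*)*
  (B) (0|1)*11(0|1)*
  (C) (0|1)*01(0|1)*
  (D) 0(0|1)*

Check each option against the DFA on short strings; one disagreement eliminates an option:
  (A) (0*10*)(0*10*0*10*)*: on '1' the DFA goes s0 → s0 and rejects (s0 ∉ Accept), but the regex matches it → eliminate
  (B) (0|1)*11(0|1)*: on '01' the DFA goes s0 → s2 → s1 and accepts (s1 ∈ Accept), but the regex does not match it → eliminate
  (C) (0|1)*01(0|1)*: agrees with the DFA on every string of length ≤ 6
  (D) 0(0|1)*: on '0' the DFA goes s0 → s2 and rejects (s2 ∉ Accept), but the regex matches it → eliminate
Only (C) is consistent with the DFA.
(C) (0|1)*01(0|1)*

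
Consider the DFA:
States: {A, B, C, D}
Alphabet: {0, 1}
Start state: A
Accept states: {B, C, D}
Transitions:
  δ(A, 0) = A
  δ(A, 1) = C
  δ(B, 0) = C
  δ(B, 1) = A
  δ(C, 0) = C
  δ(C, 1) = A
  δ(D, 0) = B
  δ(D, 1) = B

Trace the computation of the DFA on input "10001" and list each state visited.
read '1': A → C
  read '0': C → C
  read '0': C → C
  read '0': C → C
  read '1': C → A
A -> C -> C -> C -> C -> A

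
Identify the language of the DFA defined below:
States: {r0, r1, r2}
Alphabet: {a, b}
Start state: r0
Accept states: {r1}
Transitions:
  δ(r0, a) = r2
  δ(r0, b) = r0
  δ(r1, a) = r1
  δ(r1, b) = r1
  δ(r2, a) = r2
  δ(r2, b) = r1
Testing a few strings:
  'bb' → reject
  'a' → reject
  'b' → reject
  'aab' → accept
State roles: r0=no a seen yet; r1=substring ab seen; r2=seen a a, waiting for b
All strings over {a,b} containing the substring ab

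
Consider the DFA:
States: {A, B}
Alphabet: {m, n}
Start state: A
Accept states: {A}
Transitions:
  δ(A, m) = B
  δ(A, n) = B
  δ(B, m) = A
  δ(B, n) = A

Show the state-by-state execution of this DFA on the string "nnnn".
read 'n': A → B
  read 'n': B → A
  read 'n': A → B
  read 'n': B → A
A -> B -> A -> B -> A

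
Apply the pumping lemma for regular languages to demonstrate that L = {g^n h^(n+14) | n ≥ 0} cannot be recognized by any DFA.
Assume L is regular with pumping length p. Idea: pumping the g-block breaks the fixed offset of 14.
Choose s = g^p h^(p+14) ∈ L. By the pumping lemma, s = xyz with |xy| ≤ p, |y| > 0, so y = g^k with k ≥ 1. Then xy²z = g^(p+k) h^(p+14). For this to be in L we would need p+14 = (p+k)+14, i.e. k = 0, contradicting k ≥ 1. So xy²z ∉ L.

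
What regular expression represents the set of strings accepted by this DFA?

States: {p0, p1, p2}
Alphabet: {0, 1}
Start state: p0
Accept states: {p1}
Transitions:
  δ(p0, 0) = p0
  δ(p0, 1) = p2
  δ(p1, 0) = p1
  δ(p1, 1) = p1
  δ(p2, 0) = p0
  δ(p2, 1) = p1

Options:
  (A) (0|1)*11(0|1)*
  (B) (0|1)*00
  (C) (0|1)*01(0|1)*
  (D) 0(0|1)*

Check each option against the DFA on short strings; one disagreement eliminates an option:
  (A) (0|1)*11(0|1)*: agrees with the DFA on every string of length ≤ 6
  (B) (0|1)*00: on '00' the DFA goes p0 → p0 → p0 and rejects (p0 ∉ Accept), but the regex matches it → eliminate
  (C) (0|1)*01(0|1)*: on '01' the DFA goes p0 → p0 → p2 and rejects (p2 ∉ Accept), but the regex matches it → eliminate
  (D) 0(0|1)*: on '0' the DFA goes p0 → p0 and rejects (p0 ∉ Accept), but the regex matches it → eliminate
Only (A) is consistent with the DFA.
(A) (0|1)*11(0|1)*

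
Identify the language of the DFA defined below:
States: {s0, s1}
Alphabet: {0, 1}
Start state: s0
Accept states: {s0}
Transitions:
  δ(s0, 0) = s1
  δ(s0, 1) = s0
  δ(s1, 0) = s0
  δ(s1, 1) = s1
Testing a few strings:
  '0' → reject
  '1' → accept
  '11' → accept
  '01' → reject
State roles: s0=even number of 0's so far; s1=odd number of 0's so far
All binary strings with an even number of 0's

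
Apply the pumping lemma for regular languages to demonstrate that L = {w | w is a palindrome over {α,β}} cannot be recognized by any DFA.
Assume L is regular with pumping length p. Idea: pumping the leading α-block breaks the symmetry.
Choose s = α^p β α^p (a palindrome of length 2p+1 ≥ p). By the pumping lemma, s = xyz with |xy| ≤ p, |y| > 0, so y = α^k with k > 0 (xy lies entirely in the first α^p). Then xy²z = α^(p+k) β α^p, which is not a palindrome since p+k ≠ p.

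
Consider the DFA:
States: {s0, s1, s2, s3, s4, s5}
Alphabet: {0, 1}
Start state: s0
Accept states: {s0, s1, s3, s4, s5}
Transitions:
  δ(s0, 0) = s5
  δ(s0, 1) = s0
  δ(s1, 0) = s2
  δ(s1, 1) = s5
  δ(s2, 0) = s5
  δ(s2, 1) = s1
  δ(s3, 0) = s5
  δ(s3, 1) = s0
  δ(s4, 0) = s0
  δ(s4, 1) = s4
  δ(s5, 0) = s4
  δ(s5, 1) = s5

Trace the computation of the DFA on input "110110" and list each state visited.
read '1': s0 → s0
  read '1': s0 → s0
  read '0': s0 → s5
  read '1': s5 → s5
  read '1': s5 → s5
  read '0': s5 → s4
s0 -> s0 -> s0 -> s5 -> s5 -> s5 -> s4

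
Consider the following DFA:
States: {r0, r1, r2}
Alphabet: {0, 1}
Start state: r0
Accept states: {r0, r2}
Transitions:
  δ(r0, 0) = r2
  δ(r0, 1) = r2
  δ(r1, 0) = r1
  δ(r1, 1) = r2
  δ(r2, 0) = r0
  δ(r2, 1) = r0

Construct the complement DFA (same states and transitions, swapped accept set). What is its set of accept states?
Complement accept states = All states \ Original accept states
= {r0, r1, r2} \ {r0, r2}
{r1}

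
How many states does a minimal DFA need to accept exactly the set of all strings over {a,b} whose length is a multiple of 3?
By Myhill–Nerode, count the distinguishable equivalence classes: three classes — length mod 3.
3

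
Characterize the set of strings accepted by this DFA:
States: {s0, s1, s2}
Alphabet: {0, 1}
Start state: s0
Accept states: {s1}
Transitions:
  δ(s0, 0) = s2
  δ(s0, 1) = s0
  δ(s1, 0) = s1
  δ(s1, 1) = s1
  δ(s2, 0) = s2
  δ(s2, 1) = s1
Testing a few strings:
  '011' → accept
  '1101' → accept
  '00' → reject
  '10' → reject
State roles: s0=no 0 seen yet; s1=substring 01 seen; s2=seen a 0, waiting for 1
All binary strings containing the substring 01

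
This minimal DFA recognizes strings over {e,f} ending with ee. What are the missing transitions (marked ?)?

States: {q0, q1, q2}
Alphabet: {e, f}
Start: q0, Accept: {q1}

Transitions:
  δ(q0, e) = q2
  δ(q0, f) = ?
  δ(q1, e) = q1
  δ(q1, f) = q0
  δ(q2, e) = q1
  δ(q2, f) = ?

From the language and accept set, identify what each state tracks — q0: last symbol not e; q1: two trailing e's; q2: one trailing e.
Each missing δ(q, a) is the state matching the new tracked value after reading a.
δ(q0, f) = q0; δ(q2, f) = q0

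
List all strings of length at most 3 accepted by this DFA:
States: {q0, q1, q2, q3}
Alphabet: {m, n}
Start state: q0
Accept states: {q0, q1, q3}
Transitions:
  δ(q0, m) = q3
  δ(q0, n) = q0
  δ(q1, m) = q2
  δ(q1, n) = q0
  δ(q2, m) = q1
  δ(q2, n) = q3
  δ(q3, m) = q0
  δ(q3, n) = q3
ε, m, n, mm, mn, nm, nn, mmm, mmn, mnm, mnn, nmm, nmn, nnm, nnn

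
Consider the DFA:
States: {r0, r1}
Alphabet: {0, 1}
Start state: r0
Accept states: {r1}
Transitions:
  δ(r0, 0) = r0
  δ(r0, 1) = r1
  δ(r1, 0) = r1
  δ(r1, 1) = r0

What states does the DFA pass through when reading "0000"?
read '0': r0 → r0
  read '0': r0 → r0
  read '0': r0 → r0
  read '0': r0 → r0
r0 -> r0 -> r0 -> r0 -> r0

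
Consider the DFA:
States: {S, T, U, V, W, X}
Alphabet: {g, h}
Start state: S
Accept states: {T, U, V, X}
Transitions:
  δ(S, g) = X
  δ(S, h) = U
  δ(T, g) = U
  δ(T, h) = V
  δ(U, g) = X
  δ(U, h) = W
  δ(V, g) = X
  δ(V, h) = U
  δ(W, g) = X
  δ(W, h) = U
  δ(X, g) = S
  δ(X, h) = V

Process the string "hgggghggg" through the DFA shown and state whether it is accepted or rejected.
Processing string "hgggghggg":
  S --h--> U
  U --g--> X
  X --g--> S
  S --g--> X
  X --g--> S
  S --h--> U
  U --g--> X
  X --g--> S
  S --g--> X
Final state: X
Accept states: {T, U, V, X}
Yes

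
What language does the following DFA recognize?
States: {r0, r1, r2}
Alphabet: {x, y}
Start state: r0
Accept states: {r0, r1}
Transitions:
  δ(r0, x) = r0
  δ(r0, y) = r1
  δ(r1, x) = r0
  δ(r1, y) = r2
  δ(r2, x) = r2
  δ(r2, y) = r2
Testing a few strings:
  'yyy' → reject
  'xxy' → accept
  'xxx' → accept
  'xy' → accept
State roles: r0=last symbol not y (ok); r1=last symbol y (ok); r2=saw yy (dead)
All strings over {x,y} with no two consecutive y's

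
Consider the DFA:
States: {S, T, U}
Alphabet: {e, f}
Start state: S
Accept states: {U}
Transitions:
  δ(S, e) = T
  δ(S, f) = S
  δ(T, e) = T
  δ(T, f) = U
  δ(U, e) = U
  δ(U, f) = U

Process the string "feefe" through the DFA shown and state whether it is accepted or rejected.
Processing string "feefe":
  S --f--> S
  S --e--> T
  T --e--> T
  T --f--> U
  U --e--> U
Final state: U
Accept states: {U}
Yes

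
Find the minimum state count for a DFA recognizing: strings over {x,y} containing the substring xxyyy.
By Myhill–Nerode, count the distinguishable equivalence classes: 6 classes — one per longest suffix of the input that is a prefix of 'xxyyy' (lengths 0 through 4), plus an absorbing 'already seen xxyyy' class.
6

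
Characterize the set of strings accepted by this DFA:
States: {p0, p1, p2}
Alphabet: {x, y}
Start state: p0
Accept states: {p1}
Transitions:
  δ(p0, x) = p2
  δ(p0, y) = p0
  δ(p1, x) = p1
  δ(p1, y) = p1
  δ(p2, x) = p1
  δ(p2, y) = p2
Testing a few strings:
  'y' → reject
  'xy' → reject
  'yyx' → reject
  'xyy' → reject
State roles: p0=zero x's seen; p1=≥ two x's seen; p2=one x seen
All strings over {x,y} containing at least two x's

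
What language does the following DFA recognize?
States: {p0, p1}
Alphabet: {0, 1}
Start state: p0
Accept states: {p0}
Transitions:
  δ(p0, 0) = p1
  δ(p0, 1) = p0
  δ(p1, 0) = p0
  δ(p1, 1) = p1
Testing a few strings:
  '11' → accept
  '0' → reject
  '00' → accept
  '001' → accept
State roles: p0=even number of 0's so far; p1=odd number of 0's so far
All binary strings with an even number of 0's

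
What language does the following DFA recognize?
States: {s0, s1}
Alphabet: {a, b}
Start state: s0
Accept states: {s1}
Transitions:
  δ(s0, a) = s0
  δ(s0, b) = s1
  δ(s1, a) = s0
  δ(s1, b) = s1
Testing a few strings:
  'a' → reject
  'b' → accept
  'bba' → reject
  'bb' → accept
State roles: s0=last symbol not b; s1=last symbol is b
All strings over {a,b} ending with b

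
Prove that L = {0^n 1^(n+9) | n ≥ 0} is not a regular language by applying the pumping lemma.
Assume L is regular with pumping length p. Idea: pumping the 0-block breaks the fixed offset of 9.
Choose s = 0^p 1^(p+9) ∈ L. By the pumping lemma, s = xyz with |xy| ≤ p, |y| > 0, so y = 0^k with k ≥ 1. Then xy²z = 0^(p+k) 1^(p+9). For this to be in L we would need p+9 = (p+k)+9, i.e. k = 0, contradicting k ≥ 1. So xy²z ∉ L.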